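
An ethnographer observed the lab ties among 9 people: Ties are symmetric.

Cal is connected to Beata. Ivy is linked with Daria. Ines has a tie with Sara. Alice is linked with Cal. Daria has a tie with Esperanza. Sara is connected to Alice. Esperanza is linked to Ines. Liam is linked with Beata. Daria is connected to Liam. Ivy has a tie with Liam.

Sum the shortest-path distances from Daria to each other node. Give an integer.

Distances from Daria: Alice:4, Beata:2, Cal:3, Esperanza:1, Ines:2, Ivy:1, Liam:1, Sara:3.
Sum = 4 + 2 + 3 + 1 + 2 + 1 + 1 + 3 = 17.

17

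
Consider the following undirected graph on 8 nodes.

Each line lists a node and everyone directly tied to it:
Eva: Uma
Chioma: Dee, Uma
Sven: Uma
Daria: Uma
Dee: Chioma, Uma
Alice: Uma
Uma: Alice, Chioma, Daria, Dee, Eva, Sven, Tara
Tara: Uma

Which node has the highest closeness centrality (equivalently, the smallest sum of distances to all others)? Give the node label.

Farness (sum of distances to all others) for each node — Alice:13, Chioma:12, Daria:13, Dee:12, Eva:13, Sven:13, Tara:13, Uma:7.
The smallest farness is 7, for Uma, so Uma has the highest closeness.

Uma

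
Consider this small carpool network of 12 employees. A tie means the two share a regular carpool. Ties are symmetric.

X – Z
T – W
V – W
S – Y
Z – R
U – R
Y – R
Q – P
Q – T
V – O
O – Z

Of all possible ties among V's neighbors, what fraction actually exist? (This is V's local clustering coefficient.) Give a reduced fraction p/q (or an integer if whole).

V's neighbors: O and W (k = 2).
Possible neighbor pairs: C(2,2) = 1. Edges among them: none → e = 0.
Clustering(V) = 0/1.

0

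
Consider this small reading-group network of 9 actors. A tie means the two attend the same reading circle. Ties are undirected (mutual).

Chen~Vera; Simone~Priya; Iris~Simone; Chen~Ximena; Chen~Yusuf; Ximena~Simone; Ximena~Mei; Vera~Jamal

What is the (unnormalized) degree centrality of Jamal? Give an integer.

1

Jamal is directly tied to Vera. That is 1 neighbor, so the degree of Jamal is 1.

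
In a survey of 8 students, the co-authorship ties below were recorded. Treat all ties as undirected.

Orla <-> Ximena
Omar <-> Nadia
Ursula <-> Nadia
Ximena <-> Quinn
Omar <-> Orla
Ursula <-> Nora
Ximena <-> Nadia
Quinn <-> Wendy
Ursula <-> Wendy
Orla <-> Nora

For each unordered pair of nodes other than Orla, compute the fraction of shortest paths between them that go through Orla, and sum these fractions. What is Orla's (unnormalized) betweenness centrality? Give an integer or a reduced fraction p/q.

7/2

Pairs whose geodesics pass through Orla — Ximena–Nora: 1; Ximena–Omar: 1/2; Quinn–Nora: 1/2; Quinn–Omar: 1/2; Nora–Omar: 1.
All other pairs contribute 0.
Summing the contributions gives betweenness(Orla) = 7/2.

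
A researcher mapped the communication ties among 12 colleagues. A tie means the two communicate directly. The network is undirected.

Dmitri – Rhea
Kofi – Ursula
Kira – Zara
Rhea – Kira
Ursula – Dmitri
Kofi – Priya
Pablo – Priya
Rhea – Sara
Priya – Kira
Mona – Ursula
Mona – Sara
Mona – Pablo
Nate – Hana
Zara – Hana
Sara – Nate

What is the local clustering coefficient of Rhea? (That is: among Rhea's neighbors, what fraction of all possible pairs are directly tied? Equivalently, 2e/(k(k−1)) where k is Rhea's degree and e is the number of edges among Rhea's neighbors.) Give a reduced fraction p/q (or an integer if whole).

Rhea's neighbors: Dmitri, Kira, and Sara (k = 3).
Possible neighbor pairs: C(3,2) = 3. Edges among them: none → e = 0.
Clustering(Rhea) = 0/3 = 0.

0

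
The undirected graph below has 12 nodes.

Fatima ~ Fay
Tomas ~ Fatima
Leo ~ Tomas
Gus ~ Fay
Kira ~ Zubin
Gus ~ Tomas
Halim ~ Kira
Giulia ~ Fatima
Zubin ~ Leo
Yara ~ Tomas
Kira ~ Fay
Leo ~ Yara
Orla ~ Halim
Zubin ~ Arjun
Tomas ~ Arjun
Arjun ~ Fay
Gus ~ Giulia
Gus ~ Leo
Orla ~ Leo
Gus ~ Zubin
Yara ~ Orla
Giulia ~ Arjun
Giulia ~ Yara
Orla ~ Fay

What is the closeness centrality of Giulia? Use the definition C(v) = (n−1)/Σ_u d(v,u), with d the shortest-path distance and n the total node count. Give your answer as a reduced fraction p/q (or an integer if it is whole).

Distances from Giulia: Arjun:1, Fatima:1, Fay:2, Gus:1, Halim:3, Kira:3, Leo:2, Orla:2, Tomas:2, Yara:1, Zubin:2. Sum = 20.
n = 12, so closeness = 11/20.

11/20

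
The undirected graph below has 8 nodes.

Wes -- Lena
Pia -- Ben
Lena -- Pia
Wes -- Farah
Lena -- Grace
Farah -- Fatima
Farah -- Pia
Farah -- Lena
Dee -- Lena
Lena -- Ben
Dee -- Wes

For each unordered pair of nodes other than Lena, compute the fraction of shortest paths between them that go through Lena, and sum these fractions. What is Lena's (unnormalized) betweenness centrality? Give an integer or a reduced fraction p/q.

Pairs whose geodesics pass through Lena — Ben–Grace: 1; Ben–Wes: 1; Ben–Farah: 1/2; Ben–Fatima: 1/2; Ben–Dee: 1; Pia–Grace: 1; Pia–Wes: 1/2; Pia–Dee: 1; Grace–Wes: 1; Grace–Farah: 1; Grace–Fatima: 1; Grace–Dee: 1; Farah–Dee: 1/2; Fatima–Dee: 1/2.
All other pairs contribute 0.
Summing the contributions gives betweenness(Lena) = 23/2.

23/2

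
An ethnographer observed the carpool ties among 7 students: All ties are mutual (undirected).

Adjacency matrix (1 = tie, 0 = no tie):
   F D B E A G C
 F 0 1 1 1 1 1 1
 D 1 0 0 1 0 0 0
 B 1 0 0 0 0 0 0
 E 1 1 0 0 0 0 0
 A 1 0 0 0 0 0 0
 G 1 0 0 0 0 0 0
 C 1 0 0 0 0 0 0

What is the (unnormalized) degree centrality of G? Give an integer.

1

G is directly tied to F. That is 1 neighbor, so the degree of G is 1.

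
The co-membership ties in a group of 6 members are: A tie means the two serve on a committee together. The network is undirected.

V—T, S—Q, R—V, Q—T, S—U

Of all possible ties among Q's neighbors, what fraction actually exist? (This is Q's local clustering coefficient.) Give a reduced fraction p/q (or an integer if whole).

Q's neighbors: S and T (k = 2).
Possible neighbor pairs: C(2,2) = 1. Edges among them: none → e = 0.
Clustering(Q) = 0/1.

0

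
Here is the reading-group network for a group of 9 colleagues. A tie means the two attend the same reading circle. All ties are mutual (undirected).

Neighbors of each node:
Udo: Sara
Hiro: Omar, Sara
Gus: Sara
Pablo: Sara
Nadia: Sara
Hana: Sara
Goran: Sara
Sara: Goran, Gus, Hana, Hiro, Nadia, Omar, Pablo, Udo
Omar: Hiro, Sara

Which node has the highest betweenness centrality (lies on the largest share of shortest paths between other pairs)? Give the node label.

Sara

Unnormalized betweenness of each node: Goran:0, Gus:0, Hana:0, Hiro:0, Nadia:0, Omar:0, Pablo:0, Sara:27, Udo:0.
Sara has the largest value, 27, making it the main broker — the node through which the most shortest paths run.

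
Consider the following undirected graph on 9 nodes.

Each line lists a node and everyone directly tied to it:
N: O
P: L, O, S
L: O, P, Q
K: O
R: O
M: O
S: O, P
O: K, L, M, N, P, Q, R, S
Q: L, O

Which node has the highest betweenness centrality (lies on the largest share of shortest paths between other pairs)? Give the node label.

O

Unnormalized betweenness of each node: K:0, L:1/2, M:0, N:0, O:24, P:1/2, Q:0, R:0, S:0.
O has the largest value, 24, making it the main broker — the node through which the most shortest paths run.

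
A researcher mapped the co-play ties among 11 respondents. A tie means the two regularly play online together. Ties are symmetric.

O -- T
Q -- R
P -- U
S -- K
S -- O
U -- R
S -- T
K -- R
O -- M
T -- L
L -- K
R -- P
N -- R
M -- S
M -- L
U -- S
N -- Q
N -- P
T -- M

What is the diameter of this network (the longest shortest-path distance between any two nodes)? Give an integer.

4

Eccentricity of each node (its greatest distance to any other): K:2, L:3, M:4, N:4, O:4, P:3, Q:4, R:3, S:3, T:4, U:3.
The maximum eccentricity is 4, realized for instance by the pair T–Q via T – L – K – R – Q. So the diameter is 4.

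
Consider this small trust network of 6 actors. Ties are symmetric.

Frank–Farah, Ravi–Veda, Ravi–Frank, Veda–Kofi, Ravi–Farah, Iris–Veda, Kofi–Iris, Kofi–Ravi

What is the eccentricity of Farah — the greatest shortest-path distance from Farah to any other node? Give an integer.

3

Distances from Farah: Frank:1, Iris:3, Kofi:2, Ravi:1, Veda:2.
The largest is 3 (to Iris), so the eccentricity of Farah is 3.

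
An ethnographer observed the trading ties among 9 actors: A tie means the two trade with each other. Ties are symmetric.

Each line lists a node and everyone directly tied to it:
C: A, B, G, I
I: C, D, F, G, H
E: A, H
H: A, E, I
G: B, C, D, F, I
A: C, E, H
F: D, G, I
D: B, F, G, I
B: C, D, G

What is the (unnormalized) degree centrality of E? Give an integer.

E is directly tied to A and H. That is 2 neighbors, so the degree of E is 2.

2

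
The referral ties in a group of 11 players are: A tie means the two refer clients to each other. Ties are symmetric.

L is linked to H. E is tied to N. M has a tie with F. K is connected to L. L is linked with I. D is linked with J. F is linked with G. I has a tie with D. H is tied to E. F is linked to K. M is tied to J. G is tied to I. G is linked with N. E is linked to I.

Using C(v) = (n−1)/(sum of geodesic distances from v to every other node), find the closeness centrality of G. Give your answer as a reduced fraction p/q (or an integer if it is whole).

Distances from G: D:2, E:2, F:1, H:3, I:1, J:3, K:2, L:2, M:2, N:1. Sum = 19.
n = 11, so closeness = 10/19.

10/19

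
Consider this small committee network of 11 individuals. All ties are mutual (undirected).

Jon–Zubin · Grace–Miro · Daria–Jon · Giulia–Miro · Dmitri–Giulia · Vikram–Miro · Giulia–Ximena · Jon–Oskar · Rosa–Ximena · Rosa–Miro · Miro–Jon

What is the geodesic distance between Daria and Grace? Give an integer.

One shortest route is Daria – Jon – Miro – Grace, which uses 3 edges, and at distance 2 from Daria we only reach {Miro, Oskar, Zubin}, which does not include Grace. So d(Daria,Grace) = 3.

3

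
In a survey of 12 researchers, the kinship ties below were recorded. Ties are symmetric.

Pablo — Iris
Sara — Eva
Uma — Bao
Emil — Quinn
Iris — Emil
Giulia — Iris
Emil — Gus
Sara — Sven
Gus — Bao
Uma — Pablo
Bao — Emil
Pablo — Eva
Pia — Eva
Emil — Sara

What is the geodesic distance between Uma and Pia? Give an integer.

3

One shortest route is Uma – Pablo – Eva – Pia, which uses 3 edges, and at distance 2 from Uma we only reach {Emil, Eva, Gus, Iris}, which does not include Pia. So d(Uma,Pia) = 3.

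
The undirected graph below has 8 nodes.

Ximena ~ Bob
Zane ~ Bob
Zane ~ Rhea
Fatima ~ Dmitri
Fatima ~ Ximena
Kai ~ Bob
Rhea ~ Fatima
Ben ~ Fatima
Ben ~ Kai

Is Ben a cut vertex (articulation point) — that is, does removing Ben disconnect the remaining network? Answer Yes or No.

Even without Ben, every remaining node can still reach every other (the residual graph is connected), so Ben is not a cut vertex.

No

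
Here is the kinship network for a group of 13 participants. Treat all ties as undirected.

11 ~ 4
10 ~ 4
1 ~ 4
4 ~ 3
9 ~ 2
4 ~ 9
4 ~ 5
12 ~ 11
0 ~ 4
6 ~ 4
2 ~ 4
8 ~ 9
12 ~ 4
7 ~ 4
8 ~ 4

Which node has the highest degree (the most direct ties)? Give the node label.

4

Degrees — 0:1, 1:1, 2:2, 3:1, 4:12, 5:1, 6:1, 7:1, 8:2, 9:3, 10:1, 11:2, 12:2.
The maximum is 12, attained only by 4.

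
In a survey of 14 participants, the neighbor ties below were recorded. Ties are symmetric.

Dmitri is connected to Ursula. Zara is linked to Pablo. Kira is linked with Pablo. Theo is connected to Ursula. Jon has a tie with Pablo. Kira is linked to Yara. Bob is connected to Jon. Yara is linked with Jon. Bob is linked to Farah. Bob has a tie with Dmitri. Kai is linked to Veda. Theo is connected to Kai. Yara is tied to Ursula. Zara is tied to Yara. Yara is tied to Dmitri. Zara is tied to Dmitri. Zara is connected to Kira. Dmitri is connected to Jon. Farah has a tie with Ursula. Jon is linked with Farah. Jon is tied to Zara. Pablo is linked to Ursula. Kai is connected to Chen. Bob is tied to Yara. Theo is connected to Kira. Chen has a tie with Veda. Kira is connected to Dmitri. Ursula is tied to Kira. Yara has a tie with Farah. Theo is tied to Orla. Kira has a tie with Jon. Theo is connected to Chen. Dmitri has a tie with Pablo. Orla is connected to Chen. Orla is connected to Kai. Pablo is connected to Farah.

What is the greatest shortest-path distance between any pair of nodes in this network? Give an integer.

Eccentricity of each node (its greatest distance to any other): Bob:5, Chen:4, Dmitri:4, Farah:4, Jon:4, Kai:4, Kira:3, Orla:4, Pablo:4, Theo:3, Ursula:3, Veda:5, Yara:4, Zara:4.
The maximum eccentricity is 5, realized for instance by the pair Veda–Bob via Veda – Kai – Theo – Kira – Yara – Bob. So the diameter is 5.

5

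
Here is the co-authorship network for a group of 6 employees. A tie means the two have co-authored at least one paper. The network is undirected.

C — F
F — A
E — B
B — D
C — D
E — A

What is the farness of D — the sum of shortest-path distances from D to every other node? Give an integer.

Distances from D: A:3, B:1, C:1, E:2, F:2.
Sum = 3 + 1 + 1 + 2 + 2 = 9.

9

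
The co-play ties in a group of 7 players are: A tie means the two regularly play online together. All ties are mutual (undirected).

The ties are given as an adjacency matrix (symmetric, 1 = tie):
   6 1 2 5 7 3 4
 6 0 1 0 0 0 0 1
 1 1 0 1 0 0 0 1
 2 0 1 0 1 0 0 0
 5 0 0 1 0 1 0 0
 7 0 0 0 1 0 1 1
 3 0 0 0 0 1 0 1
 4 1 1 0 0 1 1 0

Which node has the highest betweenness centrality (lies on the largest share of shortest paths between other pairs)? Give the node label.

4

Unnormalized betweenness of each node: 1:3, 2:3/2, 3:0, 4:5, 5:3/2, 6:0, 7:3.
4 has the largest value, 5, making it the main broker — the node through which the most shortest paths run.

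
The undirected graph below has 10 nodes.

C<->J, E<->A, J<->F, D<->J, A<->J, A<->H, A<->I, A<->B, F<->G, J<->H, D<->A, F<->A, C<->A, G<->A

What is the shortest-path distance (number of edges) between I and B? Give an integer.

2

One shortest route is I – A – B, which uses 2 edges, and I and B are not directly tied, so nothing shorter exists. So d(I,B) = 2.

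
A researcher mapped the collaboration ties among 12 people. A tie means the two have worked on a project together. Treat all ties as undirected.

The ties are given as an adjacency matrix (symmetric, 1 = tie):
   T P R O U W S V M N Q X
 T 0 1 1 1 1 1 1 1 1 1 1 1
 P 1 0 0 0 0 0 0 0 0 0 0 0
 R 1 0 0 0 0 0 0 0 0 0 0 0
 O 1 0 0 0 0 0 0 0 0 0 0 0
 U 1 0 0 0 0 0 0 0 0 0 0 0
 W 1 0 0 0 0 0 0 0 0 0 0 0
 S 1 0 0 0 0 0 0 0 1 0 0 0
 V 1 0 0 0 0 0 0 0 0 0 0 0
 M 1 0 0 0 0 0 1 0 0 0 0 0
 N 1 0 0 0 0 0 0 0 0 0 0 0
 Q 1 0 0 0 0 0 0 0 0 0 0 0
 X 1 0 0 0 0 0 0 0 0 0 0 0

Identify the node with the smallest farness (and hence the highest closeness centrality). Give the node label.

T

Farness (sum of distances to all others) for each node — M:20, N:21, O:21, P:21, Q:21, R:21, S:20, T:11, U:21, V:21, W:21, X:21.
The smallest farness is 11, for T, so T has the highest closeness.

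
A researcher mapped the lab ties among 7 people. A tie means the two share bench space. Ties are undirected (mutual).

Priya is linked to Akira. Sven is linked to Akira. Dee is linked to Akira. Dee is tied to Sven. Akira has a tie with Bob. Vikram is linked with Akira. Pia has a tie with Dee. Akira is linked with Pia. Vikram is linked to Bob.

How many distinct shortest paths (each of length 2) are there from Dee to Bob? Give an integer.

The shortest distance is 2, and the only length-2 path is Dee–Akira–Bob. So there is exactly 1 shortest path.

1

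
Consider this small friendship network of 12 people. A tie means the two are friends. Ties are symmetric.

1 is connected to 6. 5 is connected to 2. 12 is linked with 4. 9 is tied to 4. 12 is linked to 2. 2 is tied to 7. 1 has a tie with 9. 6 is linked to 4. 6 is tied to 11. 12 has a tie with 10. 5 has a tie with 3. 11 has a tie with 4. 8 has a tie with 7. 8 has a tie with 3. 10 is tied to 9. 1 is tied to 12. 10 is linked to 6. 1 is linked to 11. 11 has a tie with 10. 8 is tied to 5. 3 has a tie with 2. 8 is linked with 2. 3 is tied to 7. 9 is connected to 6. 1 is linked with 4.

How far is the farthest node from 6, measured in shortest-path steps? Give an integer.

4

Distances from 6: 1:1, 2:3, 3:4, 4:1, 5:4, 7:4, 8:4, 9:1, 10:1, 11:1, 12:2.
The largest is 4 (to 5, 8, 7, and 3), so the eccentricity of 6 is 4.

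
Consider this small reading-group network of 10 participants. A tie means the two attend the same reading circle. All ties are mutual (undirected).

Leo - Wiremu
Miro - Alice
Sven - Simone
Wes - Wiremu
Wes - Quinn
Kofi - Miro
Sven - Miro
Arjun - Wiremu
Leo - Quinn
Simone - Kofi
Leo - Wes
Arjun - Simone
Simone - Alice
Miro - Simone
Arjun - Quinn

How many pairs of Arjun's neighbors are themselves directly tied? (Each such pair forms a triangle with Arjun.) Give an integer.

0

Arjun's neighbors are Quinn, Simone, and Wiremu, but none of them are tied to each other, so no triangle contains Arjun.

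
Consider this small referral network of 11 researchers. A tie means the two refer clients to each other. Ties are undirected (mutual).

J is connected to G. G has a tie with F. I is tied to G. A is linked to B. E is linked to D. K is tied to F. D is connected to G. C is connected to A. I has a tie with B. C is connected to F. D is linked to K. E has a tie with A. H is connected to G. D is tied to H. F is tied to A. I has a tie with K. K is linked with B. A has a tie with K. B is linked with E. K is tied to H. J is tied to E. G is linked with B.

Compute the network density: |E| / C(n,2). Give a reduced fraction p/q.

There are 22 edges and 11 nodes, so the maximum possible is C(11,2) = 55.
Density = 22/55 = 2/5.

2/5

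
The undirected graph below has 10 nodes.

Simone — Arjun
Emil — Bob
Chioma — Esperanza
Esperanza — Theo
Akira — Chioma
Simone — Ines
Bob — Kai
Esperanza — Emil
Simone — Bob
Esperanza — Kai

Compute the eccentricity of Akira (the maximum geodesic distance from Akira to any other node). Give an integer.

Distances from Akira: Arjun:6, Bob:4, Chioma:1, Emil:3, Esperanza:2, Ines:6, Kai:3, Simone:5, Theo:3.
The largest is 6 (to Ines and Arjun), so the eccentricity of Akira is 6.

6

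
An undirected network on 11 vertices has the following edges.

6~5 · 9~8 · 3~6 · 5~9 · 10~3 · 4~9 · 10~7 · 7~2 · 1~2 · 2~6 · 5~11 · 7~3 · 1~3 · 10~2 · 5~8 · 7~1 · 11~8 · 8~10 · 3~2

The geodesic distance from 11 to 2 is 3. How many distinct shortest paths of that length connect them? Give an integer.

2

The shortest distance is 3. The length-3 paths are: 11–5–6–2; 11–8–10–2.
That gives 2 distinct shortest paths.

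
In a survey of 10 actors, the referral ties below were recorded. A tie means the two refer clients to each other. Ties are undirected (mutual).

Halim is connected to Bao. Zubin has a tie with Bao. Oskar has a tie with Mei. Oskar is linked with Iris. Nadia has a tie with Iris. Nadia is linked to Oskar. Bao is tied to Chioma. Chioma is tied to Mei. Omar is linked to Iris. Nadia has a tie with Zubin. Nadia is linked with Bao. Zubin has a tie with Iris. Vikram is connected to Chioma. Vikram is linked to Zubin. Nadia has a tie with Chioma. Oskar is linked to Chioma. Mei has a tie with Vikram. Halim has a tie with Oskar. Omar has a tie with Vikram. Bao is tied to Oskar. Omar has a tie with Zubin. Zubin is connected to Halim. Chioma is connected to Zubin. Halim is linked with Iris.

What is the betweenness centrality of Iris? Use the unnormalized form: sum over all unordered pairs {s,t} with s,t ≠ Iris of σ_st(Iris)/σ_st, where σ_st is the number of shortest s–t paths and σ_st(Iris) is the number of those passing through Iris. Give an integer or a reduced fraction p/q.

49/20

Pairs whose geodesics pass through Iris — Zubin–Oskar: 1/5; Omar–Oskar: 1; Omar–Nadia: 1/2; Omar–Halim: 1/2; Nadia–Halim: 1/4.
All other pairs contribute 0.
Summing the contributions gives betweenness(Iris) = 49/20.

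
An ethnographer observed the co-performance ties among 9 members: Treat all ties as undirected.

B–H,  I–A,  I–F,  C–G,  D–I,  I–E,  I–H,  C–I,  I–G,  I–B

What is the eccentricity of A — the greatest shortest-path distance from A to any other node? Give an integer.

Distances from A: B:2, C:2, D:2, E:2, F:2, G:2, H:2, I:1.
The largest is 2 (to C, E, H, D, G, F, and B), so the eccentricity of A is 2.

2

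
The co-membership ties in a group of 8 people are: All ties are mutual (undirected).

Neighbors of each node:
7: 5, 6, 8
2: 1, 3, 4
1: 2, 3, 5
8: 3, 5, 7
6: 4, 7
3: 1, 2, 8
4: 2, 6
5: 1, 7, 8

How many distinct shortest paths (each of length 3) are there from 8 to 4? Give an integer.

2

The shortest distance is 3. The length-3 paths are: 8–3–2–4; 8–7–6–4.
That gives 2 distinct shortest paths.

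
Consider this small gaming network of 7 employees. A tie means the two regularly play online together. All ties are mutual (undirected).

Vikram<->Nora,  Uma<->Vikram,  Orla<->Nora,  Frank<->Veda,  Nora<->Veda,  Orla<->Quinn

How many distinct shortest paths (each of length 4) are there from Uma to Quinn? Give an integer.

The shortest distance is 4, and the only length-4 path is Uma–Vikram–Nora–Orla–Quinn. So there is exactly 1 shortest path.

1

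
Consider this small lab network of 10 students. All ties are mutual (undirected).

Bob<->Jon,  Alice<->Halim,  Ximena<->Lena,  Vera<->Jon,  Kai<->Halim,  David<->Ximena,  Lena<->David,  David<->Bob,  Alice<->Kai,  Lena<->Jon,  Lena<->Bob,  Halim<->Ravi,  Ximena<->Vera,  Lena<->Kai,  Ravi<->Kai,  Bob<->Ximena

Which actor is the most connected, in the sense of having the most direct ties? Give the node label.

Lena

Degrees — Alice:2, Bob:4, David:3, Halim:3, Jon:3, Kai:4, Lena:5, Ravi:2, Vera:2, Ximena:4.
The maximum is 5, attained only by Lena.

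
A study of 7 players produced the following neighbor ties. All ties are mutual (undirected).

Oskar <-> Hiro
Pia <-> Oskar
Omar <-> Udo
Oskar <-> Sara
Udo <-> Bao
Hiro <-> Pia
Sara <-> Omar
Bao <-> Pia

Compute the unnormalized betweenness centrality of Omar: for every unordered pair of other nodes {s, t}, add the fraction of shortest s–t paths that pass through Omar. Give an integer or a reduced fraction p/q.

2

Pairs whose geodesics pass through Omar — Bao–Sara: 1/2; Oskar–Udo: 1/2; Sara–Udo: 1.
All other pairs contribute 0.
Summing the contributions gives betweenness(Omar) = 2.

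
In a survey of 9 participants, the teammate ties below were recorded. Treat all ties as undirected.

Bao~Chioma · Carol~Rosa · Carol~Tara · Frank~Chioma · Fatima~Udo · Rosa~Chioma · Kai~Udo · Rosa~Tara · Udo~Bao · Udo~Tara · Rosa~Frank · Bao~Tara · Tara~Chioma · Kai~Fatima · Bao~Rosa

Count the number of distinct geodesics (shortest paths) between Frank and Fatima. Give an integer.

The shortest distance is 4. The length-4 paths are: Frank–Chioma–Bao–Udo–Fatima; Frank–Rosa–Bao–Udo–Fatima; Frank–Chioma–Tara–Udo–Fatima; Frank–Rosa–Tara–Udo–Fatima.
That gives 4 distinct shortest paths.

4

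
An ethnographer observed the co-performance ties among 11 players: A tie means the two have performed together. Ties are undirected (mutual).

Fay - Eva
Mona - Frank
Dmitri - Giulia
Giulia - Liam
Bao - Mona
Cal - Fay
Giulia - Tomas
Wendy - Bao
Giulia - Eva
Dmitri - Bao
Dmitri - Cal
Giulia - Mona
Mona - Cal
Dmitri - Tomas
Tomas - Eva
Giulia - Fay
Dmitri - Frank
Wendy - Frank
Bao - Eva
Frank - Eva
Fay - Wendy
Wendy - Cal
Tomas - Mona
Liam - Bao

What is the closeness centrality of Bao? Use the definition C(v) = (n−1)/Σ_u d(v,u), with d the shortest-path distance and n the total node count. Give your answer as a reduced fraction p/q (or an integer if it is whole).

Distances from Bao: Cal:2, Dmitri:1, Eva:1, Fay:2, Frank:2, Giulia:2, Liam:1, Mona:1, Tomas:2, Wendy:1. Sum = 15.
n = 11, so closeness = 10/15 = 2/3.

2/3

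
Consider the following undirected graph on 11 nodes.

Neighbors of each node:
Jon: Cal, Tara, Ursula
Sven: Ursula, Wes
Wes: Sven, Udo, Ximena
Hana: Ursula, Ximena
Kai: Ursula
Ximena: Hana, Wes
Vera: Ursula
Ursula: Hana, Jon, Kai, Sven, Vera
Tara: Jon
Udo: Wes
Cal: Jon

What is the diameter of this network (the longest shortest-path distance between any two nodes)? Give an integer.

Eccentricity of each node (its greatest distance to any other): Cal:5, Hana:3, Jon:4, Kai:4, Sven:3, Tara:5, Udo:5, Ursula:3, Vera:4, Wes:4, Ximena:4.
The maximum eccentricity is 5, realized for instance by the pair Udo–Tara via Udo – Wes – Sven – Ursula – Jon – Tara. So the diameter is 5.

5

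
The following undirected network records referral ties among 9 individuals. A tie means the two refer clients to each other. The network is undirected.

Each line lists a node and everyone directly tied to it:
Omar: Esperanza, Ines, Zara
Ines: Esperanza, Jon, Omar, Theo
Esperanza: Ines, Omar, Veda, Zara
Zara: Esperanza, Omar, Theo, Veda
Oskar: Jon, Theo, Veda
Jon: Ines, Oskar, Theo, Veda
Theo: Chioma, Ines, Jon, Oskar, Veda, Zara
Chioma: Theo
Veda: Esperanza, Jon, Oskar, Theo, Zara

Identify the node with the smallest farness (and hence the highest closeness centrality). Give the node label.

Farness (sum of distances to all others) for each node — Chioma:17, Esperanza:13, Ines:12, Jon:12, Omar:15, Oskar:14, Theo:10, Veda:11, Zara:12.
The smallest farness is 10, for Theo, so Theo has the highest closeness.

Theo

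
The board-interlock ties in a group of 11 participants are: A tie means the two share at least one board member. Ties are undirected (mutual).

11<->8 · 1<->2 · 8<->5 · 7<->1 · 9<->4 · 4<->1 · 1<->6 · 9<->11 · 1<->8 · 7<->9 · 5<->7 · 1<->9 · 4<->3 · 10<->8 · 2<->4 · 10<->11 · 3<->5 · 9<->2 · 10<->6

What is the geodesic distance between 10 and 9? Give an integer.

2

One shortest route is 10 – 11 – 9, which uses 2 edges, and 10 and 9 are not directly tied, so nothing shorter exists. So d(10,9) = 2.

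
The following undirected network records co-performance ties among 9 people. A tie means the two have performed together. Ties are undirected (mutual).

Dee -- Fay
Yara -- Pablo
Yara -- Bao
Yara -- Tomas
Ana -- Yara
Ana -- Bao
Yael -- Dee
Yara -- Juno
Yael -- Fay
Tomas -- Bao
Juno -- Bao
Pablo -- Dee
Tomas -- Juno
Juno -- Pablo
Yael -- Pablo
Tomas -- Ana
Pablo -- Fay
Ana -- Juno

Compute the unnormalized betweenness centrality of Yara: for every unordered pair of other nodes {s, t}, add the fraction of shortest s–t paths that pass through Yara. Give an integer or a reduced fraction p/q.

Pairs whose geodesics pass through Yara — Ana–Fay: 1/2; Ana–Pablo: 1/2; Ana–Yael: 1/2; Ana–Dee: 1/2; Bao–Fay: 1/2; Bao–Pablo: 1/2; Bao–Yael: 1/2; Bao–Dee: 1/2; Tomas–Fay: 1/2; Tomas–Pablo: 1/2; Tomas–Yael: 1/2; Tomas–Dee: 1/2.
All other pairs contribute 0.
Summing the contributions gives betweenness(Yara) = 6.

6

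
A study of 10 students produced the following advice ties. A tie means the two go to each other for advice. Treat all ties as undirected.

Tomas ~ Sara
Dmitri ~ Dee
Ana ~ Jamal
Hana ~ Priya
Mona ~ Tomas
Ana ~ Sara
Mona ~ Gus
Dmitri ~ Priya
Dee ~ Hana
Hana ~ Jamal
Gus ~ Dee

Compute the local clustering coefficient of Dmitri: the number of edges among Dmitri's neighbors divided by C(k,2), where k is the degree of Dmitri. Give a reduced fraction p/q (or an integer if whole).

Dmitri's neighbors: Dee and Priya (k = 2).
Possible neighbor pairs: C(2,2) = 1. Edges among them: none → e = 0.
Clustering(Dmitri) = 0/1.

0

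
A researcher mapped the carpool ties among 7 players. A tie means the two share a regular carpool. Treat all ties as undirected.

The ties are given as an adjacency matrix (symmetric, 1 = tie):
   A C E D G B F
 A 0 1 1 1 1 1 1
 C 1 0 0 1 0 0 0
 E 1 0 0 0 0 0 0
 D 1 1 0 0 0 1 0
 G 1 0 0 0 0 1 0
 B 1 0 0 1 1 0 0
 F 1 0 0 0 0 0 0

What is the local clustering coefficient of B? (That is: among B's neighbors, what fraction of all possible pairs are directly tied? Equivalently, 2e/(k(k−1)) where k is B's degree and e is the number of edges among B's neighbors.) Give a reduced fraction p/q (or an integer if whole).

2/3

B's neighbors: A, D, and G (k = 3).
Possible neighbor pairs: C(3,2) = 3. Edges among them: A–D, A–G → e = 2.
Clustering(B) = 2/3.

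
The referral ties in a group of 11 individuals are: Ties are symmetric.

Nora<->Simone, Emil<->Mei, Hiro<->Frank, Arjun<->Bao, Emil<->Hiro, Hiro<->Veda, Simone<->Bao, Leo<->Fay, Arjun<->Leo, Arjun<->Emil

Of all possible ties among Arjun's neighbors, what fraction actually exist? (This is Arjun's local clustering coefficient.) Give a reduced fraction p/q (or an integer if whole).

Arjun's neighbors: Bao, Emil, and Leo (k = 3).
Possible neighbor pairs: C(3,2) = 3. Edges among them: none → e = 0.
Clustering(Arjun) = 0/3 = 0.

0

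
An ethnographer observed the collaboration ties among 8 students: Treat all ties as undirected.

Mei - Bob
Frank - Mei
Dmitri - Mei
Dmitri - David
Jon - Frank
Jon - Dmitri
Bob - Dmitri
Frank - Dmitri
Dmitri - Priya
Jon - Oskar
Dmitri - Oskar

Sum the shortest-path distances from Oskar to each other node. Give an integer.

Distances from Oskar: Bob:2, David:2, Dmitri:1, Frank:2, Jon:1, Mei:2, Priya:2.
Sum = 2 + 2 + 1 + 2 + 1 + 2 + 2 = 12.

12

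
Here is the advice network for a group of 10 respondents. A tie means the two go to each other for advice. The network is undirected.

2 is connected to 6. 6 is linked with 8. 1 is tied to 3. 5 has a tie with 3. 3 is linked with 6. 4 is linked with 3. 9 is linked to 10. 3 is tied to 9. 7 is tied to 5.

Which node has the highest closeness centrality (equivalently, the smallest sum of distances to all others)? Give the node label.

Farness (sum of distances to all others) for each node — 1:21, 2:25, 3:13, 4:21, 5:19, 6:17, 7:27, 8:25, 9:19, 10:27.
The smallest farness is 13, for 3, so 3 has the highest closeness.

3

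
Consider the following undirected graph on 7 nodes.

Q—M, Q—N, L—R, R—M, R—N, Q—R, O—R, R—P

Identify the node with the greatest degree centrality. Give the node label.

Degrees — L:1, M:2, N:2, O:1, P:1, Q:3, R:6.
The maximum is 6, attained only by R.

R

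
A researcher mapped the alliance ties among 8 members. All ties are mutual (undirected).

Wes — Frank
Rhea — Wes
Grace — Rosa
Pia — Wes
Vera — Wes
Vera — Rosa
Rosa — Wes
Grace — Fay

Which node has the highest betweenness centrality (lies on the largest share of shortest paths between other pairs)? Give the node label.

Wes

Unnormalized betweenness of each node: Fay:0, Frank:0, Grace:6, Pia:0, Rhea:0, Rosa:10, Vera:0, Wes:15.
Wes has the largest value, 15, making it the main broker — the node through which the most shortest paths run.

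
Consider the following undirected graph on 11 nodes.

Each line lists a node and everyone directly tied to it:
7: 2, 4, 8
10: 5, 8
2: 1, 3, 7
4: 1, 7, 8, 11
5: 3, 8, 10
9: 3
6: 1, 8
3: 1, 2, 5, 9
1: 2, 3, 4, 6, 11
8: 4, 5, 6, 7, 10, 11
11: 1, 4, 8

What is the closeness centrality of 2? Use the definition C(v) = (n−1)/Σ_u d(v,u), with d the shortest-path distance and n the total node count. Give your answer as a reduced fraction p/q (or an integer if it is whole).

5/9

Distances from 2: 1:1, 3:1, 4:2, 5:2, 6:2, 7:1, 8:2, 9:2, 10:3, 11:2. Sum = 18.
n = 11, so closeness = 10/18 = 5/9.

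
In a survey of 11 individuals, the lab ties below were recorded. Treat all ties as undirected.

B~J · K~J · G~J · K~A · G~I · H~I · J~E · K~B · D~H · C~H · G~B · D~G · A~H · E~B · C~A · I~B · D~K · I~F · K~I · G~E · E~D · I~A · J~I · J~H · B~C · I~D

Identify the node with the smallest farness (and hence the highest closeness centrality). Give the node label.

I

Farness (sum of distances to all others) for each node — A:17, B:14, C:18, D:15, E:18, F:21, G:15, H:15, I:12, J:14, K:15.
The smallest farness is 12, for I, so I has the highest closeness.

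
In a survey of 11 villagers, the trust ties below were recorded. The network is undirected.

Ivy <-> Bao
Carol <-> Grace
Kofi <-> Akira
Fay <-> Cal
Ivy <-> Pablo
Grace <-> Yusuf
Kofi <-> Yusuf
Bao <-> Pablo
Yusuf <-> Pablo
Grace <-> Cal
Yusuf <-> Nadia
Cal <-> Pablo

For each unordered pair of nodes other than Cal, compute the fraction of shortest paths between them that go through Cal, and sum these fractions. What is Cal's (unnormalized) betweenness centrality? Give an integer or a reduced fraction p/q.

12

Pairs whose geodesics pass through Cal — Fay–Carol: 1; Fay–Grace: 1; Fay–Yusuf: 2/2; Fay–Nadia: 2/2; Fay–Kofi: 2/2; Fay–Pablo: 1; Fay–Bao: 1; Fay–Ivy: 1; Fay–Akira: 2/2; Carol–Pablo: 1/2; Carol–Bao: 1/2; Carol–Ivy: 1/2; Grace–Pablo: 1/2; Grace–Bao: 1/2 … (+1 more pairs).
All other pairs contribute 0.
Summing the contributions gives betweenness(Cal) = 12.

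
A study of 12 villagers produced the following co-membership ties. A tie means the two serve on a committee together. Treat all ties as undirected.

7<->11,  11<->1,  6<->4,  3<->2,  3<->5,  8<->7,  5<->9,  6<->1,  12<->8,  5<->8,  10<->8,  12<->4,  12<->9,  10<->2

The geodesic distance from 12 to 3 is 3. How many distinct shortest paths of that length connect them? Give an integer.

The shortest distance is 3. The length-3 paths are: 12–9–5–3; 12–8–5–3.
That gives 2 distinct shortest paths.

2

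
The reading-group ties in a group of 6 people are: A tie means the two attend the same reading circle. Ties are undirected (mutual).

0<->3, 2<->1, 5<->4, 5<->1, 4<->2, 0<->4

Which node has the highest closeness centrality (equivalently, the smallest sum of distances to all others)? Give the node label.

Farness (sum of distances to all others) for each node — 0:9, 1:11, 2:9, 3:13, 4:7, 5:9.
The smallest farness is 7, for 4, so 4 has the highest closeness.

4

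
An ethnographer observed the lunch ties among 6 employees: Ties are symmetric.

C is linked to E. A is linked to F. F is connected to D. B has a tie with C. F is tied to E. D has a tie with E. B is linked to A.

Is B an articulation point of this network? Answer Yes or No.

Even without B, every remaining node can still reach every other (the residual graph is connected), so B is not a cut vertex.

No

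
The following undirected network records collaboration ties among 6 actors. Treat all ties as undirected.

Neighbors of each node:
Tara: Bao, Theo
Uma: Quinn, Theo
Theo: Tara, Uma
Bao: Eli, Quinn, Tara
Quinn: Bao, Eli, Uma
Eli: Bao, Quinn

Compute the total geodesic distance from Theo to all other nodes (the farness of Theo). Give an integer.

Distances from Theo: Bao:2, Eli:3, Quinn:2, Tara:1, Uma:1.
Sum = 2 + 3 + 2 + 1 + 1 = 9.

9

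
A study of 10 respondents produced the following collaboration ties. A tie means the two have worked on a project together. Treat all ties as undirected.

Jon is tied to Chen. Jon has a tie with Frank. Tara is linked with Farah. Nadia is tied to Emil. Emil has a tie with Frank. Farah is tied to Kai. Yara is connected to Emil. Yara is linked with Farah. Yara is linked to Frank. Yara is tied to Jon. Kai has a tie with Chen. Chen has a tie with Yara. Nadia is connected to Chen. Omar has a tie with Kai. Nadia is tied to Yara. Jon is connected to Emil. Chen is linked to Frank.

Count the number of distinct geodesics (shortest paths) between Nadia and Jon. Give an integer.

The shortest distance is 2. The length-2 paths are: Nadia–Emil–Jon; Nadia–Chen–Jon; Nadia–Yara–Jon.
That gives 3 distinct shortest paths.

3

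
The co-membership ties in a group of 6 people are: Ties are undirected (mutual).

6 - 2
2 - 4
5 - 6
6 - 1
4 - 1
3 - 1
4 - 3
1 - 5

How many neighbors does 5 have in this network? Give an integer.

5 is directly tied to 1 and 6. That is 2 neighbors, so the degree of 5 is 2.

2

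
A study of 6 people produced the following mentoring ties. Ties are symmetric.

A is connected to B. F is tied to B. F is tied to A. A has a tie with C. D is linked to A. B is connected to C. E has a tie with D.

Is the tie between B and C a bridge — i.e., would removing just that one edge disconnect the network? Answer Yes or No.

Even without that edge, B still reaches C via B – A – C, so the network stays connected. Not a bridge.

No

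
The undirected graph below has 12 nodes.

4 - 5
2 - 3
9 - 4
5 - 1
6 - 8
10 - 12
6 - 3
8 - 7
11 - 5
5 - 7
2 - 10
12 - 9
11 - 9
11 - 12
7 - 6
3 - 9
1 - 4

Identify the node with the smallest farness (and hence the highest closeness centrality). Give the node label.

9

Farness (sum of distances to all others) for each node — 1:28, 2:28, 3:21, 4:23, 5:22, 6:24, 7:24, 8:29, 9:20, 10:29, 11:22, 12:24.
The smallest farness is 20, for 9, so 9 has the highest closeness.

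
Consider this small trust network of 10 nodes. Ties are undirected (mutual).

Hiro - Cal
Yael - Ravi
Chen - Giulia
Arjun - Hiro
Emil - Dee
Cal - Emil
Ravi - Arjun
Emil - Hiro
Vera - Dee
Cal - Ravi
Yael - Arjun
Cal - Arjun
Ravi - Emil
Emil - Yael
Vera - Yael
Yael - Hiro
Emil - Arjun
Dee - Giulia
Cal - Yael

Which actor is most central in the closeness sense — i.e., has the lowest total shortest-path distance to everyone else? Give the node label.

Farness (sum of distances to all others) for each node — Arjun:16, Cal:16, Chen:29, Dee:15, Emil:13, Giulia:21, Hiro:17, Ravi:17, Vera:17, Yael:15.
The smallest farness is 13, for Emil, so Emil has the highest closeness.

Emil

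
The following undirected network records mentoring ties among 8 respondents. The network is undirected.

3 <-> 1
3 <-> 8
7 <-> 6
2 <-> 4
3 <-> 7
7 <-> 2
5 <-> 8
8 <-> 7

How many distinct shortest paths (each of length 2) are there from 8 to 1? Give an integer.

1

The shortest distance is 2, and the only length-2 path is 8–3–1. So there is exactly 1 shortest path.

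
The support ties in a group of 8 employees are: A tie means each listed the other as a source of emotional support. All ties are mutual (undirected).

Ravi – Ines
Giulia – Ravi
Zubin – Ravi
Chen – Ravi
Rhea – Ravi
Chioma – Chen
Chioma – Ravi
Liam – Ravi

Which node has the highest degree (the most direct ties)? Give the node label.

Degrees — Chen:2, Chioma:2, Giulia:1, Ines:1, Liam:1, Ravi:7, Rhea:1, Zubin:1.
The maximum is 7, attained only by Ravi.

Ravi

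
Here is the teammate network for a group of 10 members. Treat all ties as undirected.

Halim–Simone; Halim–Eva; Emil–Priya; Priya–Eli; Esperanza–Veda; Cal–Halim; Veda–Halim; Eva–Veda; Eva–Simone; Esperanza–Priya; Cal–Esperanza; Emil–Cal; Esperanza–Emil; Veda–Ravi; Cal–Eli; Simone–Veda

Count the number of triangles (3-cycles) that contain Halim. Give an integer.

3

Halim's neighbors: Cal, Eva, Simone, and Veda.
Neighbor pairs that are themselves tied: Halim–Eva–Simone; Halim–Eva–Veda; Halim–Simone–Veda. Each forms one triangle with Halim, for 3 in total.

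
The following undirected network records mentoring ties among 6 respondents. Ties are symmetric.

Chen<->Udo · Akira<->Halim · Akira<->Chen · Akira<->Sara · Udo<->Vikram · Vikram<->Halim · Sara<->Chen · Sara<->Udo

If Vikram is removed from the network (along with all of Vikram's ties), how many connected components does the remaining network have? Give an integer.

Vikram's neighbors (Halim and Udo) remain reachable from one another through other ties, so the rest of the network stays in one piece.

1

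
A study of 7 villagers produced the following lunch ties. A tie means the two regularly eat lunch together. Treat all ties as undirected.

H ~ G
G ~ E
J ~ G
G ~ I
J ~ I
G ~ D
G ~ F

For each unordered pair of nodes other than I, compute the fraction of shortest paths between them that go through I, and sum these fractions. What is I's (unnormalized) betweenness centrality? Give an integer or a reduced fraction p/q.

0

No shortest path between any pair of other nodes passes through I.
Summing the contributions gives betweenness(I) = 0.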